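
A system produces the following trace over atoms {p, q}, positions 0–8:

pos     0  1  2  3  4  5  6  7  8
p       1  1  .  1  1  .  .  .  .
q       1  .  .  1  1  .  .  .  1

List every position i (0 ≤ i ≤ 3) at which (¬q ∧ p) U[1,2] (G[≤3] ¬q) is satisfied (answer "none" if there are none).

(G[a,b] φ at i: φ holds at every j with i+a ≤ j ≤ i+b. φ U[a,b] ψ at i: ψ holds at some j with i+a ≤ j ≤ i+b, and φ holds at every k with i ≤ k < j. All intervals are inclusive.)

Evaluate at each i in [0,3]:
  i=0: ✗ (no rhs in [1,2])
  i=1: ✗ (no rhs in [2,3])
  i=2: ✗ (no rhs in [3,4])
  i=3: ✗ (no rhs in [4,5])

none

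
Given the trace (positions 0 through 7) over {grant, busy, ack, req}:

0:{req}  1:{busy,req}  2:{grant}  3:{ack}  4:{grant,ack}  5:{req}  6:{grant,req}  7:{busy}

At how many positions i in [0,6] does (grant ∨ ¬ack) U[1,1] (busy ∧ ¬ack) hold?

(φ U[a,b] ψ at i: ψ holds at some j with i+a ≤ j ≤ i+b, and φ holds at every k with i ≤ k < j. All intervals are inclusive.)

Evaluate at each i in [0,6]:
  i=0: ✓ (rhs at j=1; lhs holds on [0,0])
  i=1: ✗ (no rhs in [2,2])
  i=2: ✗ (no rhs in [3,3])
  i=3: ✗ (no rhs in [4,4])
  i=4: ✗ (no rhs in [5,5])
  i=5: ✗ (no rhs in [6,6])
  i=6: ✓ (rhs at j=7; lhs holds on [6,6])
Positions where it holds: {0, 6} → 2.

2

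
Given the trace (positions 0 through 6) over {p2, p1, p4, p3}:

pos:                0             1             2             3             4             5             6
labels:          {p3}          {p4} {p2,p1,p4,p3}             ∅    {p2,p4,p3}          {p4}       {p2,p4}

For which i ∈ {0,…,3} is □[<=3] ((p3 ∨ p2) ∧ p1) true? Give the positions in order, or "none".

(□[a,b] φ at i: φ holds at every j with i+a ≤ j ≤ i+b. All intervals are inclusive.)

none

Evaluate at each i in [0,3]:
  i=0: ✗ (fails at j=0)
  i=1: ✗ (fails at j=1)
  i=2: ✗ (fails at j=3)
  i=3: ✗ (fails at j=3)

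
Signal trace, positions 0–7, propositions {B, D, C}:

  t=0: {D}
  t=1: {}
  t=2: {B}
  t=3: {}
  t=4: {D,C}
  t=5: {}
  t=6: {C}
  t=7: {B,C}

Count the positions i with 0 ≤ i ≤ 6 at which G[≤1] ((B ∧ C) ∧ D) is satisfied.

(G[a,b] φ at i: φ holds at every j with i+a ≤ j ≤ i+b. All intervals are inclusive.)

Evaluate at each i in [0,6]:
  i=0: ✗ (fails at j=0)
  i=1: ✗ (fails at j=1)
  i=2: ✗ (fails at j=2)
  i=3: ✗ (fails at j=3)
  i=4: ✗ (fails at j=4)
  i=5: ✗ (fails at j=5)
  i=6: ✗ (fails at j=6)
Positions where it holds: {} → 0.

0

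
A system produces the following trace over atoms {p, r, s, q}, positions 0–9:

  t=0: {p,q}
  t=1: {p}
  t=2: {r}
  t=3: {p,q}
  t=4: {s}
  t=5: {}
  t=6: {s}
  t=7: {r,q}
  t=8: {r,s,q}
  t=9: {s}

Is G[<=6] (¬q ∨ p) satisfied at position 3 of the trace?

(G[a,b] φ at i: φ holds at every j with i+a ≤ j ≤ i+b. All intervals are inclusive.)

No

Check (¬q ∨ p) at every j in [3,9]:
  j=3: true
  j=4: true
  j=5: true
  j=6: true
  j=7: false
  j=8: false
  j=9: true
Fails at j=7 → formula fails.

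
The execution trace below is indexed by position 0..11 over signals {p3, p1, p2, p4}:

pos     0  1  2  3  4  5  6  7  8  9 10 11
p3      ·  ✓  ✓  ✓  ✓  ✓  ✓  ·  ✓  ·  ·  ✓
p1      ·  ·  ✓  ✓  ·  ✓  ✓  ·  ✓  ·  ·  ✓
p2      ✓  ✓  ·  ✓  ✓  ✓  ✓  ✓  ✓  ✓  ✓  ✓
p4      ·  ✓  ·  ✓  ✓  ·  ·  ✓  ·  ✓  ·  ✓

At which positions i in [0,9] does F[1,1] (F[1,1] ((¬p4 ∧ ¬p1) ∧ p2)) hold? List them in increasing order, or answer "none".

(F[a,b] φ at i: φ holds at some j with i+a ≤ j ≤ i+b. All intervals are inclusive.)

8

Evaluate at each i in [0,9]:
  i=0: ✗ (none in [1,1])
  i=1: ✗ (none in [2,2])
  i=2: ✗ (none in [3,3])
  i=3: ✗ (none in [4,4])
  i=4: ✗ (none in [5,5])
  i=5: ✗ (none in [6,6])
  i=6: ✗ (none in [7,7])
  i=7: ✗ (none in [8,8])
  i=8: ✓ (witness j=9)
  i=9: ✗ (none in [10,10])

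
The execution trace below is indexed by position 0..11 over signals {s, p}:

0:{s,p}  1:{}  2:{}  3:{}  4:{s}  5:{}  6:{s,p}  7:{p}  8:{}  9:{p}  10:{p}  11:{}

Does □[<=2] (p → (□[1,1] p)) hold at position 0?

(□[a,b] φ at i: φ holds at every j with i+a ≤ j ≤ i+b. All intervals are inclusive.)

Does not hold

Check (p → (□[1,1] p)) at every j in [0,2]:
  j=0: antecedent true; consequent fails at 1 → ✗
  j=1: antecedent false → ✓
  j=2: antecedent false → ✓
Fails at j=0 → formula fails.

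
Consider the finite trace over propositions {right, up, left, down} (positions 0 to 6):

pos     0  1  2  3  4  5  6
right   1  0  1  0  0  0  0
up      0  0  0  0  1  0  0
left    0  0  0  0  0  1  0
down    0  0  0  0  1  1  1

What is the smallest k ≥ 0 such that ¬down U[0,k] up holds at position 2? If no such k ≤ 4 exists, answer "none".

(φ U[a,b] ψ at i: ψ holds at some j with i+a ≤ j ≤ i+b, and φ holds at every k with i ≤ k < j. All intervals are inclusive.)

Need earliest j ≥ 2 with up, and ¬down at every k in [2,j-1].
  j=2: rhs fails.
  j=3: rhs fails.
  j=4: rhs holds; lhs holds on [2,3]. k = 2.

2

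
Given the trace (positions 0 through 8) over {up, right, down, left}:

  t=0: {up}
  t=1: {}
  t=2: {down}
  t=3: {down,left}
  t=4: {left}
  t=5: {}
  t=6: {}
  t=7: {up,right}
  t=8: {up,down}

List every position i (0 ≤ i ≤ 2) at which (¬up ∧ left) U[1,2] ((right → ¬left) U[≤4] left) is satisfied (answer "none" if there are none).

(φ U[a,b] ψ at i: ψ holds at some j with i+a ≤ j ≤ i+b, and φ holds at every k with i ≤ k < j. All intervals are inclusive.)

none

Evaluate at each i in [0,2]:
  i=0: ✗ (lhs fails at k=0 before rhs at j=1)
  i=1: ✗ (lhs fails at k=1 before rhs at j=2)
  i=2: ✗ (lhs fails at k=2 before rhs at j=3)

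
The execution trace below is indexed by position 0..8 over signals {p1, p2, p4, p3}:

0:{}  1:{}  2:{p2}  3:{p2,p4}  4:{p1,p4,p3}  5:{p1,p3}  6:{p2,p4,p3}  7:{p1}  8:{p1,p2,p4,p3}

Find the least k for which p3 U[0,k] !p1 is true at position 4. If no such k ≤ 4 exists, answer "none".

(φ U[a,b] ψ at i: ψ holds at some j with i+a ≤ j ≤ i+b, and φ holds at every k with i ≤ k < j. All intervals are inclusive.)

2

Need earliest j ≥ 4 with !p1, and p3 at every k in [4,j-1].
  j=4: rhs fails.
  j=5: rhs fails.
  j=6: rhs holds; lhs holds on [4,5]. k = 2.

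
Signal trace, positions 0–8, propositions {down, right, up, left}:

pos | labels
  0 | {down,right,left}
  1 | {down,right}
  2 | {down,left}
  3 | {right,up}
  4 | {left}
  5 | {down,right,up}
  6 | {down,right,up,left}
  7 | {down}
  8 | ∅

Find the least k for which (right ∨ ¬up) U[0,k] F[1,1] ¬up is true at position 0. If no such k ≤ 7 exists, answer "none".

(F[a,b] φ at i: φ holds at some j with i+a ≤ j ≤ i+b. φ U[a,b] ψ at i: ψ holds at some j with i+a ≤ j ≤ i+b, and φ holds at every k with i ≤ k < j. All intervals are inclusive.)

0

Need earliest j ≥ 0 with F[1,1] ¬up, and (right ∨ ¬up) at every k in [0,j-1].
  j=0: rhs holds (empty prefix). k = 0.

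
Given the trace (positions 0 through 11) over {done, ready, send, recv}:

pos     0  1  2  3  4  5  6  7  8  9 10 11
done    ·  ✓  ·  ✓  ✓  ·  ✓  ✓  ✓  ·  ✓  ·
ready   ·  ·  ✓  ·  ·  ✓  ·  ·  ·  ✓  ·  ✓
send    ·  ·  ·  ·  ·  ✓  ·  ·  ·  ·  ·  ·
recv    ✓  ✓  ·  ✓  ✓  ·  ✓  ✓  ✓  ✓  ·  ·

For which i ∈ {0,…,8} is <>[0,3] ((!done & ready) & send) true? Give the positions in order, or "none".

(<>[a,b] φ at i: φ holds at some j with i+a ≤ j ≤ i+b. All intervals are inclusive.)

Evaluate at each i in [0,8]:
  i=0: ✗ (none in [0,3])
  i=1: ✗ (none in [1,4])
  i=2: ✓ (witness j=5)
  i=3: ✓ (witness j=5)
  i=4: ✓ (witness j=5)
  i=5: ✓ (witness j=5)
  i=6: ✗ (none in [6,9])
  i=7: ✗ (none in [7,10])
  i=8: ✗ (none in [8,11])

2, 3, 4, 5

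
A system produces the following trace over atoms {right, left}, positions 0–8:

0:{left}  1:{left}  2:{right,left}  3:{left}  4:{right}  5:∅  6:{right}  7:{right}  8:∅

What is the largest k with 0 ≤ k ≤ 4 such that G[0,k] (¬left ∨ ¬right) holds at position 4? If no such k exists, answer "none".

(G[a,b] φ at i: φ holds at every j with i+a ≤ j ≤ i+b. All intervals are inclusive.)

4

(¬left ∨ ¬right) must hold from j=4 onward; find where it first fails.
  j=4: holds
  j=5: holds
  j=6: holds
  j=7: holds
  j=8: holds
Holds through j=8; largest k = 4.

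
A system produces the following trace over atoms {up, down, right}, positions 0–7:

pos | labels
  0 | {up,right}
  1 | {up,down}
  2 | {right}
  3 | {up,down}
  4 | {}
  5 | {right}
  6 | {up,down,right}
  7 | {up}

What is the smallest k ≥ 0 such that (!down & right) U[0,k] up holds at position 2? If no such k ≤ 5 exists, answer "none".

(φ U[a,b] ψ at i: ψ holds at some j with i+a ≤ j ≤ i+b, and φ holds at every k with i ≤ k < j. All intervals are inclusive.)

1

Need earliest j ≥ 2 with up, and (!down & right) at every k in [2,j-1].
  j=2: rhs fails.
  j=3: rhs holds; lhs holds on [2,2]. k = 1.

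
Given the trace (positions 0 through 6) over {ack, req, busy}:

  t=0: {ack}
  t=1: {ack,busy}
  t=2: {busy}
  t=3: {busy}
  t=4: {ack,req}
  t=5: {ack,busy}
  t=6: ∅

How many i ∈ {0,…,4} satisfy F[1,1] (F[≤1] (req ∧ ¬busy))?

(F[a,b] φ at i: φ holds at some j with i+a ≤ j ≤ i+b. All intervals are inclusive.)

2

Evaluate at each i in [0,4]:
  i=0: ✗ (none in [1,1])
  i=1: ✗ (none in [2,2])
  i=2: ✓ (witness j=3)
  i=3: ✓ (witness j=4)
  i=4: ✗ (none in [5,5])
Positions where it holds: {2, 3} → 2.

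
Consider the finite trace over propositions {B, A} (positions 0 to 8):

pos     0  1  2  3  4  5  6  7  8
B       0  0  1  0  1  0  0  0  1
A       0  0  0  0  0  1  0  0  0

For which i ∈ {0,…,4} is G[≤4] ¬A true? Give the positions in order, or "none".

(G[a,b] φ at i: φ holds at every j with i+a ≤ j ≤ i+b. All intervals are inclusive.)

Evaluate at each i in [0,4]:
  i=0: ✓ (all of [0,4])
  i=1: ✗ (fails at j=5)
  i=2: ✗ (fails at j=5)
  i=3: ✗ (fails at j=5)
  i=4: ✗ (fails at j=5)

0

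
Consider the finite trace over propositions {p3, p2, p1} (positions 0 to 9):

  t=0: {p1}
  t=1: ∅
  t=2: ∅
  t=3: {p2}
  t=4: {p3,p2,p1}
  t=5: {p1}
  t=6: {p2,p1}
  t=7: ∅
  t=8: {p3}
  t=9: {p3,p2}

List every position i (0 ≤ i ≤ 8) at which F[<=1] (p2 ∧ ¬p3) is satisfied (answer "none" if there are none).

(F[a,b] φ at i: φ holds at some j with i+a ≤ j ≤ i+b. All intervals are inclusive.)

Evaluate at each i in [0,8]:
  i=0: ✗ (none in [0,1])
  i=1: ✗ (none in [1,2])
  i=2: ✓ (witness j=3)
  i=3: ✓ (witness j=3)
  i=4: ✗ (none in [4,5])
  i=5: ✓ (witness j=6)
  i=6: ✓ (witness j=6)
  i=7: ✗ (none in [7,8])
  i=8: ✗ (none in [8,9])

2, 3, 5, 6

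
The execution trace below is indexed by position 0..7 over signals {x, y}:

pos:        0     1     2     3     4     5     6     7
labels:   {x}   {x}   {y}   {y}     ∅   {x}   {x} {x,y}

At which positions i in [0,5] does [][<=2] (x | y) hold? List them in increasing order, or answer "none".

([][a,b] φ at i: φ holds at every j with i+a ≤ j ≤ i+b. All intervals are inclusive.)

Evaluate at each i in [0,5]:
  i=0: ✓ (all of [0,2])
  i=1: ✓ (all of [1,3])
  i=2: ✗ (fails at j=4)
  i=3: ✗ (fails at j=4)
  i=4: ✗ (fails at j=4)
  i=5: ✓ (all of [5,7])

0, 1, 5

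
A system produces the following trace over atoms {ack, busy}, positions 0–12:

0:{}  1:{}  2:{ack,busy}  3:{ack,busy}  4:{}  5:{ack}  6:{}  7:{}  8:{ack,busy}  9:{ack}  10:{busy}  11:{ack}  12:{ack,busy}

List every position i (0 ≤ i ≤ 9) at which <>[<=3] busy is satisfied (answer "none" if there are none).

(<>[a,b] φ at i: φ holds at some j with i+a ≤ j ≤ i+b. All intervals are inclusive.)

0, 1, 2, 3, 5, 6, 7, 8, 9

Evaluate at each i in [0,9]:
  i=0: ✓ (witness j=2)
  i=1: ✓ (witness j=2)
  i=2: ✓ (witness j=2)
  i=3: ✓ (witness j=3)
  i=4: ✗ (none in [4,7])
  i=5: ✓ (witness j=8)
  i=6: ✓ (witness j=8)
  i=7: ✓ (witness j=8)
  i=8: ✓ (witness j=8)
  i=9: ✓ (witness j=10)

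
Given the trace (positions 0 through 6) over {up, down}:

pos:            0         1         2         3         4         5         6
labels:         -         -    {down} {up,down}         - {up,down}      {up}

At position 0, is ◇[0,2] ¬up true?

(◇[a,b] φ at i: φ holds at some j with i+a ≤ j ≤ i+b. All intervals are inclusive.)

Holds

Check ¬up at each j in [0,2]:
  j=0: true
  j=1: true
  j=2: true
Found at j=0 → formula holds.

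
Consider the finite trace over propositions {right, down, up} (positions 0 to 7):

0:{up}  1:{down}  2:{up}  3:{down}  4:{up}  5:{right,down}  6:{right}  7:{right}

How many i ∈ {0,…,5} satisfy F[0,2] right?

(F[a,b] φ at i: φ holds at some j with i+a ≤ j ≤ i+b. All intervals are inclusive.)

3

Evaluate at each i in [0,5]:
  i=0: ✗ (none in [0,2])
  i=1: ✗ (none in [1,3])
  i=2: ✗ (none in [2,4])
  i=3: ✓ (witness j=5)
  i=4: ✓ (witness j=5)
  i=5: ✓ (witness j=5)
Positions where it holds: {3, 4, 5} → 3.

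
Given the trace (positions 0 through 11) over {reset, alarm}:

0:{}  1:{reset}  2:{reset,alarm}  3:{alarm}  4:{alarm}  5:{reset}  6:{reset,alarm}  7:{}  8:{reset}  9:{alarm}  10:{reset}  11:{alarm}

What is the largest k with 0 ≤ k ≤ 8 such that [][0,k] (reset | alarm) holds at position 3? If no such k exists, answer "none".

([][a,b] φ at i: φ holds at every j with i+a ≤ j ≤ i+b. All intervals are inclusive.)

3

(reset | alarm) must hold from j=3 onward; find where it first fails.
  j=3: holds
  j=4: holds
  j=5: holds
  j=6: holds
  j=7: fails
Holds on [3,6], so largest k = 3.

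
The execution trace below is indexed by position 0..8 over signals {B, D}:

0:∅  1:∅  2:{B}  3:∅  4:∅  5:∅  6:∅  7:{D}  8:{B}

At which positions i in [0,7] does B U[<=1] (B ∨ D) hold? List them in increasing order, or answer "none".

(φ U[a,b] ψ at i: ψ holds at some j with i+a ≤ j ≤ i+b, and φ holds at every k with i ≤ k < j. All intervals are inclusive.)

2, 7

Evaluate at each i in [0,7]:
  i=0: ✗ (no rhs in [0,1])
  i=1: ✗ (lhs fails at k=1 before rhs at j=2)
  i=2: ✓ (rhs at j=2)
  i=3: ✗ (no rhs in [3,4])
  i=4: ✗ (no rhs in [4,5])
  i=5: ✗ (no rhs in [5,6])
  i=6: ✗ (lhs fails at k=6 before rhs at j=7)
  i=7: ✓ (rhs at j=7)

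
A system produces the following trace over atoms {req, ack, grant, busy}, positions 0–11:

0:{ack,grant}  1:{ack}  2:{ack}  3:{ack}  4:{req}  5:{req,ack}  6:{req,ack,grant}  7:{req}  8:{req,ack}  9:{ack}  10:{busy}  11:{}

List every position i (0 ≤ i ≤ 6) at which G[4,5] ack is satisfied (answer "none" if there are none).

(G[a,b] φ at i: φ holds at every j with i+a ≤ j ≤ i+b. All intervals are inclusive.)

1, 4

Evaluate at each i in [0,6]:
  i=0: ✗ (fails at j=4)
  i=1: ✓ (all of [5,6])
  i=2: ✗ (fails at j=7)
  i=3: ✗ (fails at j=7)
  i=4: ✓ (all of [8,9])
  i=5: ✗ (fails at j=10)
  i=6: ✗ (fails at j=10)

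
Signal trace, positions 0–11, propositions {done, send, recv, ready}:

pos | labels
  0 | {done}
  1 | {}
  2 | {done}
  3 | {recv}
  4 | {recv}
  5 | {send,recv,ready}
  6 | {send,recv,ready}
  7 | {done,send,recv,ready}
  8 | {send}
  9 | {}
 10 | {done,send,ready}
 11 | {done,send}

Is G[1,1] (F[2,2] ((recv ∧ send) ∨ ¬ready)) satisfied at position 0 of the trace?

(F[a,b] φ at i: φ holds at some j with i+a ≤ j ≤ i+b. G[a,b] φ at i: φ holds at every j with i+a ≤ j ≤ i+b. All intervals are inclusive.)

Check F[2,2] ((recv ∧ send) ∨ ¬ready) at every j in [1,1]:
  j=1: holds (witness at 3)
All positions satisfy it → formula holds.

Holds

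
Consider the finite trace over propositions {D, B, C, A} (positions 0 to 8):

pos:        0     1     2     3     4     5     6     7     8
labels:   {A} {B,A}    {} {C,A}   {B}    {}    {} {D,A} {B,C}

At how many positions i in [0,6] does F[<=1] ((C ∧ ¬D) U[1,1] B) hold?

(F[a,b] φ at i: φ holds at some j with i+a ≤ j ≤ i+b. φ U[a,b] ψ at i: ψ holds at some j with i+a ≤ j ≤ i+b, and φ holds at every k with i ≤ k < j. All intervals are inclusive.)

Evaluate at each i in [0,6]:
  i=0: ✗ (none in [0,1])
  i=1: ✗ (none in [1,2])
  i=2: ✓ (witness j=3)
  i=3: ✓ (witness j=3)
  i=4: ✗ (none in [4,5])
  i=5: ✗ (none in [5,6])
  i=6: ✗ (none in [6,7])
Positions where it holds: {2, 3} → 2.

2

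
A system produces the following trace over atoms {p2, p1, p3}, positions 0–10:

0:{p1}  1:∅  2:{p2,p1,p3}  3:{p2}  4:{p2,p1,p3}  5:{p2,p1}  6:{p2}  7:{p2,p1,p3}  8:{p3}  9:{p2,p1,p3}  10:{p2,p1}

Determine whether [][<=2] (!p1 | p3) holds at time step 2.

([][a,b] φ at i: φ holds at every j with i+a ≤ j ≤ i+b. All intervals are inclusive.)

Check (!p1 | p3) at every j in [2,4]:
  j=2: true
  j=3: true
  j=4: true
All positions satisfy it → formula holds.

Yes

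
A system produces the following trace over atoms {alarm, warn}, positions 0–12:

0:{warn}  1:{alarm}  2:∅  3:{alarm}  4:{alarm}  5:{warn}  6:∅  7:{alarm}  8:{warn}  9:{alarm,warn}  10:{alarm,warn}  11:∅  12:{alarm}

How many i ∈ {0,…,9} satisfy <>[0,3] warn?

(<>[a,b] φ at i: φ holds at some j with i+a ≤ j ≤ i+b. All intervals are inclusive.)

Evaluate at each i in [0,9]:
  i=0: ✓ (witness j=0)
  i=1: ✗ (none in [1,4])
  i=2: ✓ (witness j=5)
  i=3: ✓ (witness j=5)
  i=4: ✓ (witness j=5)
  i=5: ✓ (witness j=5)
  i=6: ✓ (witness j=8)
  i=7: ✓ (witness j=8)
  i=8: ✓ (witness j=8)
  i=9: ✓ (witness j=9)
Positions where it holds: {0, 2, 3, 4, 5, 6, 7, 8, 9} → 9.

9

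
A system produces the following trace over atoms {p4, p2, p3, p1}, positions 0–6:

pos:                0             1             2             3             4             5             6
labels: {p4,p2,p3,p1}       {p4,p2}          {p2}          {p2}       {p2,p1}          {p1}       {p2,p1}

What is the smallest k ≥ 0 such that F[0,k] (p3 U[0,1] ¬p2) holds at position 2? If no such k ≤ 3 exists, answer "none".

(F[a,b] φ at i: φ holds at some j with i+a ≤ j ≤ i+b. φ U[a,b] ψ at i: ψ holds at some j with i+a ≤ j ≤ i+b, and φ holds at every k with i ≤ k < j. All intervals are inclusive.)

3

Scan j = 2,3,… for (p3 U[0,1] ¬p2):
  j=2: fails
  j=3: fails
  j=4: fails
  j=5: holds
First hit at j=5, so smallest k = 5-2 = 3.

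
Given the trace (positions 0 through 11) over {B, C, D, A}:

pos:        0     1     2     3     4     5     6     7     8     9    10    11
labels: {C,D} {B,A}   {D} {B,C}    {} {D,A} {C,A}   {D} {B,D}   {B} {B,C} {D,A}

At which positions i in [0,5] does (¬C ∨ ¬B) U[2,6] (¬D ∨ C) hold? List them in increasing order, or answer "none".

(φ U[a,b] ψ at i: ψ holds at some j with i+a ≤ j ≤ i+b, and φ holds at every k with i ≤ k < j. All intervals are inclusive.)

Evaluate at each i in [0,5]:
  i=0: ✓ (rhs at j=3; lhs holds on [0,2])
  i=1: ✓ (rhs at j=3; lhs holds on [1,2])
  i=2: ✗ (lhs fails at k=3 before rhs at j=4)
  i=3: ✗ (lhs fails at k=3 before rhs at j=6)
  i=4: ✓ (rhs at j=6; lhs holds on [4,5])
  i=5: ✓ (rhs at j=9; lhs holds on [5,8])

0, 1, 4, 5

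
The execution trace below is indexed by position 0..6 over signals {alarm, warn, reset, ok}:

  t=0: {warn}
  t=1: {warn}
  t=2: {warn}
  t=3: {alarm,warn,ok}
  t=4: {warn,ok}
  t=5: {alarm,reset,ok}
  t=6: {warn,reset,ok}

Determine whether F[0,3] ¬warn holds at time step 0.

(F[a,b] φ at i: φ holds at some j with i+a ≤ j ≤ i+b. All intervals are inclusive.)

Check ¬warn at each j in [0,3]:
  j=0: false
  j=1: false
  j=2: false
  j=3: false
No position in the window satisfies it → formula fails.

No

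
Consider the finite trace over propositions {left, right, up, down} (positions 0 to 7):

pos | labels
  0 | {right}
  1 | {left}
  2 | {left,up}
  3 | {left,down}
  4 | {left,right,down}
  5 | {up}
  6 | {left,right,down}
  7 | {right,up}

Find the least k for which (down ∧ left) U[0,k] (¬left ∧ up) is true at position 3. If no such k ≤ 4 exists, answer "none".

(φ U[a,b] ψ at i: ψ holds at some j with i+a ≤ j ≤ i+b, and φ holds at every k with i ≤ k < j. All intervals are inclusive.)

2

Need earliest j ≥ 3 with (¬left ∧ up), and (down ∧ left) at every k in [3,j-1].
  j=3: rhs fails.
  j=4: rhs fails.
  j=5: rhs holds; lhs holds on [3,4]. k = 2.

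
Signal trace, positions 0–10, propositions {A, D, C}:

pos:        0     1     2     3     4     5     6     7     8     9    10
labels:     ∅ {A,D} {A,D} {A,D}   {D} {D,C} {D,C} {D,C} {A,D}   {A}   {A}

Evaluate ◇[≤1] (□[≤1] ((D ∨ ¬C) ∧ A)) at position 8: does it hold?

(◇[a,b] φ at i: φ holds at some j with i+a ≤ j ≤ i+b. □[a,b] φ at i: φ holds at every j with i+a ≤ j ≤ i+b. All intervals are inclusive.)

Check □[≤1] ((D ∨ ¬C) ∧ A) at each j in [8,9]:
  j=8: holds on [8,9]
  j=9: holds on [9,10]
Found at j=8 → formula holds.

True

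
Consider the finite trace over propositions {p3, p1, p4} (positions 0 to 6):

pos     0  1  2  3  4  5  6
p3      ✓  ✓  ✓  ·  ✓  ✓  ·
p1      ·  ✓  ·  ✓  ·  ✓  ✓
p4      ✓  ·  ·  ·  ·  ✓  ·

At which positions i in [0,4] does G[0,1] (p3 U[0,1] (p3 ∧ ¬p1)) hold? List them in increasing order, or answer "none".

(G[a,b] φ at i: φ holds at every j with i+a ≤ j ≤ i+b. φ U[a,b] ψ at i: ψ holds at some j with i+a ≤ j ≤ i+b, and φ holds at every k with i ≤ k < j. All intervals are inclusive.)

Evaluate at each i in [0,4]:
  i=0: ✓ (all of [0,1])
  i=1: ✓ (all of [1,2])
  i=2: ✗ (fails at j=3)
  i=3: ✗ (fails at j=3)
  i=4: ✗ (fails at j=5)

0, 1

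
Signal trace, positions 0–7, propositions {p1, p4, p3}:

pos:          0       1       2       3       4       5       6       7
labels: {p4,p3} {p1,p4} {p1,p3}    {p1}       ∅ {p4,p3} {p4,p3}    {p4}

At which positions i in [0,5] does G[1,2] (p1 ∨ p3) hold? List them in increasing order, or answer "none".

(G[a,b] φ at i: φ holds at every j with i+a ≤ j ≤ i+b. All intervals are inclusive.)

0, 1, 4

Evaluate at each i in [0,5]:
  i=0: ✓ (all of [1,2])
  i=1: ✓ (all of [2,3])
  i=2: ✗ (fails at j=4)
  i=3: ✗ (fails at j=4)
  i=4: ✓ (all of [5,6])
  i=5: ✗ (fails at j=7)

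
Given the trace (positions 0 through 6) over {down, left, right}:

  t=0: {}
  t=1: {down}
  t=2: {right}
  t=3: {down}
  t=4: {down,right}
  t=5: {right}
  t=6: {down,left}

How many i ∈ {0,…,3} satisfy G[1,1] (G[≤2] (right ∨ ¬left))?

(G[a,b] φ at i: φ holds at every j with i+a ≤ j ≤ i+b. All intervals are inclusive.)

Evaluate at each i in [0,3]:
  i=0: ✓ (all of [1,1])
  i=1: ✓ (all of [2,2])
  i=2: ✓ (all of [3,3])
  i=3: ✗ (fails at j=4)
Positions where it holds: {0, 1, 2} → 3.

3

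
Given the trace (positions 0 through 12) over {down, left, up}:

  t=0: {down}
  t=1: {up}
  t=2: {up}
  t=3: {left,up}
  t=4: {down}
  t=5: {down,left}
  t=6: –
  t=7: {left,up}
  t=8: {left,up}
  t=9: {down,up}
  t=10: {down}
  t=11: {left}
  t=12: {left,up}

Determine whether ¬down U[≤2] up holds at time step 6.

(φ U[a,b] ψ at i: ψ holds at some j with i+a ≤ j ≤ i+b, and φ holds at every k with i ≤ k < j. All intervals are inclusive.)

Need some j in [6,8] with up, and ¬down at every k in [6,j-1].
  j=6: up false.
  j=7: up holds; ¬down holds at every k in [6,6] → satisfied.

True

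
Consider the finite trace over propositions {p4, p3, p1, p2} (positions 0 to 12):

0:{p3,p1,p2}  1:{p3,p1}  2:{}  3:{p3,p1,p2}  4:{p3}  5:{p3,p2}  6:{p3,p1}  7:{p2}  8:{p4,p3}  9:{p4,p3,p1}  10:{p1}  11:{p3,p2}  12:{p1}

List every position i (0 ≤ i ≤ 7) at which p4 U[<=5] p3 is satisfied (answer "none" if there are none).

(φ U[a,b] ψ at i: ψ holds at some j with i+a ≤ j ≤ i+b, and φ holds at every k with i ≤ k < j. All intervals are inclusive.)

Evaluate at each i in [0,7]:
  i=0: ✓ (rhs at j=0)
  i=1: ✓ (rhs at j=1)
  i=2: ✗ (lhs fails at k=2 before rhs at j=3)
  i=3: ✓ (rhs at j=3)
  i=4: ✓ (rhs at j=4)
  i=5: ✓ (rhs at j=5)
  i=6: ✓ (rhs at j=6)
  i=7: ✗ (lhs fails at k=7 before rhs at j=8)

0, 1, 3, 4, 5, 6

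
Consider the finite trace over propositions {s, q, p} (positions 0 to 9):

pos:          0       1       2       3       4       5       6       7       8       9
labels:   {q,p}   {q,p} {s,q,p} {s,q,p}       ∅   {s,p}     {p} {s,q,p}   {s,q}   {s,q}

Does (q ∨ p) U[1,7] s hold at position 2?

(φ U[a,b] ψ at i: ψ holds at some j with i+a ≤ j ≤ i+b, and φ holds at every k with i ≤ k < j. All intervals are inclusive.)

Yes

Need some j in [3,9] with s, and (q ∨ p) at every k in [2,j-1].
  j=3: s holds; (q ∨ p) holds at every k in [2,2] → satisfied.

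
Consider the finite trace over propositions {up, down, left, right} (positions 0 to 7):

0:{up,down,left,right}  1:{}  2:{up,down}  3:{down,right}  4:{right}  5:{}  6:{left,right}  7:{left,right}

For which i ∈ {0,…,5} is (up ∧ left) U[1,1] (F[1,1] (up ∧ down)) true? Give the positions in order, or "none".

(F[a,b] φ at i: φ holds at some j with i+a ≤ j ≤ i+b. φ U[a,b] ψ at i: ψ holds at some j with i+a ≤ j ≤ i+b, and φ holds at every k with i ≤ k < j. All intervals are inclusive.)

Evaluate at each i in [0,5]:
  i=0: ✓ (rhs at j=1; lhs holds on [0,0])
  i=1: ✗ (no rhs in [2,2])
  i=2: ✗ (no rhs in [3,3])
  i=3: ✗ (no rhs in [4,4])
  i=4: ✗ (no rhs in [5,5])
  i=5: ✗ (no rhs in [6,6])

0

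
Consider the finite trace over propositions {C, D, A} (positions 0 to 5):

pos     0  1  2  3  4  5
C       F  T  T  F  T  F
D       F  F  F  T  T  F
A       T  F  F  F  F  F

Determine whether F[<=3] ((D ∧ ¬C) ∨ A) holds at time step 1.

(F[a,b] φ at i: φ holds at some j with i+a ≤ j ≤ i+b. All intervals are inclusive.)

Yes

Check ((D ∧ ¬C) ∨ A) at each j in [1,4]:
  j=1: false
  j=2: false
  j=3: true
  j=4: false
Found at j=3 → formula holds.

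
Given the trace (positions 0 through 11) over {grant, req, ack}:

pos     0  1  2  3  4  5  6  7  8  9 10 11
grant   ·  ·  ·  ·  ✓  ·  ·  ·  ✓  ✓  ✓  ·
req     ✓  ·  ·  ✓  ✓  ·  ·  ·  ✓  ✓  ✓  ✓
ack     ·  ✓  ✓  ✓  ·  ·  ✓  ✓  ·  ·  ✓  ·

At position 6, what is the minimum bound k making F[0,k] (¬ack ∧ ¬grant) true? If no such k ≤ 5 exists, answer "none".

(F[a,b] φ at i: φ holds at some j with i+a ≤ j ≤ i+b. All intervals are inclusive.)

5

Scan j = 6,7,… for (¬ack ∧ ¬grant):
  j=6: fails
  j=7: fails
  j=8: fails
  j=9: fails
  j=10: fails
  j=11: holds
First hit at j=11, so smallest k = 11-6 = 5.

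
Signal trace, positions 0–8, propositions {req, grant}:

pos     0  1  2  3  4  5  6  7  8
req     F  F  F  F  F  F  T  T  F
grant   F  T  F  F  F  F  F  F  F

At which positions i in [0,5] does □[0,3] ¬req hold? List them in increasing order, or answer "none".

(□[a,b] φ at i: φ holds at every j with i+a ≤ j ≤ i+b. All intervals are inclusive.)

Evaluate at each i in [0,5]:
  i=0: ✓ (all of [0,3])
  i=1: ✓ (all of [1,4])
  i=2: ✓ (all of [2,5])
  i=3: ✗ (fails at j=6)
  i=4: ✗ (fails at j=6)
  i=5: ✗ (fails at j=6)

0, 1, 2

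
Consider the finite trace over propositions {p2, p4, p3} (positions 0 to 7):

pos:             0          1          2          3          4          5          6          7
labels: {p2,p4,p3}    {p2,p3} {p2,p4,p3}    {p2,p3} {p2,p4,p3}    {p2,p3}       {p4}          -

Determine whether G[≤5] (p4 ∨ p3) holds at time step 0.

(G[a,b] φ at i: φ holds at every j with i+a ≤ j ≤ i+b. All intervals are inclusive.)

Check (p4 ∨ p3) at every j in [0,5]:
  j=0: true
  j=1: true
  j=2: true
  j=3: true
  j=4: true
  j=5: true
All positions satisfy it → formula holds.

Yes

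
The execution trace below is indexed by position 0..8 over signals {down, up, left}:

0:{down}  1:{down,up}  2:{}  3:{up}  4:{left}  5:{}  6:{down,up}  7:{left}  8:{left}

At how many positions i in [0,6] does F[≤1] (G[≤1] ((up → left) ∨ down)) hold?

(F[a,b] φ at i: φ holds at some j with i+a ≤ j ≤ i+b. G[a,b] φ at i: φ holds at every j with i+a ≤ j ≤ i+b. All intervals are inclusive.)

Evaluate at each i in [0,6]:
  i=0: ✓ (witness j=0)
  i=1: ✓ (witness j=1)
  i=2: ✗ (none in [2,3])
  i=3: ✓ (witness j=4)
  i=4: ✓ (witness j=4)
  i=5: ✓ (witness j=5)
  i=6: ✓ (witness j=6)
Positions where it holds: {0, 1, 3, 4, 5, 6} → 6.

6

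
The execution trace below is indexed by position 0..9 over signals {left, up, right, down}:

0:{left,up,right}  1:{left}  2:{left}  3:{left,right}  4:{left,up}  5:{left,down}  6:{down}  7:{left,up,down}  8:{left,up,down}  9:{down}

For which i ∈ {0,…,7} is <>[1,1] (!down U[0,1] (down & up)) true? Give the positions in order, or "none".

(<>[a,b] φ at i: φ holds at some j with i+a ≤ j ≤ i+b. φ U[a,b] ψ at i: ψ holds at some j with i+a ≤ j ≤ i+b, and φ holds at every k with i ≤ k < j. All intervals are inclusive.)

Evaluate at each i in [0,7]:
  i=0: ✗ (none in [1,1])
  i=1: ✗ (none in [2,2])
  i=2: ✗ (none in [3,3])
  i=3: ✗ (none in [4,4])
  i=4: ✗ (none in [5,5])
  i=5: ✗ (none in [6,6])
  i=6: ✓ (witness j=7)
  i=7: ✓ (witness j=8)

6, 7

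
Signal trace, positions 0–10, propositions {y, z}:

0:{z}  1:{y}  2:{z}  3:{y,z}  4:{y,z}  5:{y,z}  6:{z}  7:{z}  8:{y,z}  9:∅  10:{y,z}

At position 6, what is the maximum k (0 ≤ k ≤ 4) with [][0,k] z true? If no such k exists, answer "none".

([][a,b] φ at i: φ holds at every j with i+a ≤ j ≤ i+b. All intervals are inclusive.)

z must hold from j=6 onward; find where it first fails.
  j=6: holds
  j=7: holds
  j=8: holds
  j=9: fails
Holds on [6,8], so largest k = 2.

2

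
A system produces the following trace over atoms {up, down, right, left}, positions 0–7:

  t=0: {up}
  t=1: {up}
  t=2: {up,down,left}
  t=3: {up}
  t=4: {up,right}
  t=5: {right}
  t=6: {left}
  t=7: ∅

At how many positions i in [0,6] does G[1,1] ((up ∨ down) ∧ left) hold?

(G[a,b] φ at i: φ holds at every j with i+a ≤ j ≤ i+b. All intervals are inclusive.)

Evaluate at each i in [0,6]:
  i=0: ✗ (fails at j=1)
  i=1: ✓ (all of [2,2])
  i=2: ✗ (fails at j=3)
  i=3: ✗ (fails at j=4)
  i=4: ✗ (fails at j=5)
  i=5: ✗ (fails at j=6)
  i=6: ✗ (fails at j=7)
Positions where it holds: {1} → 1.

1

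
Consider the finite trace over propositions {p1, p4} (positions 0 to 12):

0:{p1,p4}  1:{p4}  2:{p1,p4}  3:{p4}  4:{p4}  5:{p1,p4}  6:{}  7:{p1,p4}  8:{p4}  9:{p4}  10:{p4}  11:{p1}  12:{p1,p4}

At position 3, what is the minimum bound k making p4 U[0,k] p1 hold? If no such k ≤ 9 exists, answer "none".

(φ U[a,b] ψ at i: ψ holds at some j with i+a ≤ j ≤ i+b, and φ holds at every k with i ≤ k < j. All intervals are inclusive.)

Need earliest j ≥ 3 with p1, and p4 at every k in [3,j-1].
  j=3: rhs fails.
  j=4: rhs fails.
  j=5: rhs holds; lhs holds on [3,4]. k = 2.

2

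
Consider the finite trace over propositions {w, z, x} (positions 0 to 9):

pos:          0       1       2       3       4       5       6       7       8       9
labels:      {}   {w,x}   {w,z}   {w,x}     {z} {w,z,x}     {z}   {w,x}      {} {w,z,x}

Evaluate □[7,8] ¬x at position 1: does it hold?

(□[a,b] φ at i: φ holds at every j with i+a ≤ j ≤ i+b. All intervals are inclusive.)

Check ¬x at every j in [8,9]:
  j=8: true
  j=9: false
Fails at j=9 → formula fails.

No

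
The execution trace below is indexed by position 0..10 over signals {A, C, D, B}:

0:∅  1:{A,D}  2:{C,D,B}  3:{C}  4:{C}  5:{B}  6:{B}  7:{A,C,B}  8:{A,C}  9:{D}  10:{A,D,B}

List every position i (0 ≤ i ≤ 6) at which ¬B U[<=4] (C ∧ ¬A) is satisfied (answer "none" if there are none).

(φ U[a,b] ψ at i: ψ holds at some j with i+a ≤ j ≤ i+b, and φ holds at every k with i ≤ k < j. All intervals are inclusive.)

Evaluate at each i in [0,6]:
  i=0: ✓ (rhs at j=2; lhs holds on [0,1])
  i=1: ✓ (rhs at j=2; lhs holds on [1,1])
  i=2: ✓ (rhs at j=2)
  i=3: ✓ (rhs at j=3)
  i=4: ✓ (rhs at j=4)
  i=5: ✗ (no rhs in [5,9])
  i=6: ✗ (no rhs in [6,10])

0, 1, 2, 3, 4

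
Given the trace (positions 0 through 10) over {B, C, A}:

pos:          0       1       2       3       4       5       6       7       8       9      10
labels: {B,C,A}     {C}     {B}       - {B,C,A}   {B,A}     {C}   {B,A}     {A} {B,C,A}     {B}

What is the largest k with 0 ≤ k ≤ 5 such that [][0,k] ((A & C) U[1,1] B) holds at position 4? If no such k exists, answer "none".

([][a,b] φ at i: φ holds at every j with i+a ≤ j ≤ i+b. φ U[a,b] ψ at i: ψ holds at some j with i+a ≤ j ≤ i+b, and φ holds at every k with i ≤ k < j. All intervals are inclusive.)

((A & C) U[1,1] B) must hold from j=4 onward; find where it first fails.
  j=4: holds
  j=5: fails
Holds on [4,4], so largest k = 0.

0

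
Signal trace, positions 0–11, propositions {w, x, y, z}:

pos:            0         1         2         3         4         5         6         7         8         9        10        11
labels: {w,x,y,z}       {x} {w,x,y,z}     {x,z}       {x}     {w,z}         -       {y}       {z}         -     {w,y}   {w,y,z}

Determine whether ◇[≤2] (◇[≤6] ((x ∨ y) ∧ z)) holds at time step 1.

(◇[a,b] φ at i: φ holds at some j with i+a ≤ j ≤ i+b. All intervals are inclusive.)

Check ◇[≤6] ((x ∨ y) ∧ z) at each j in [1,3]:
  j=1: holds (witness at 2)
  j=2: holds (witness at 2)
  j=3: holds (witness at 3)
Found at j=1 → formula holds.

True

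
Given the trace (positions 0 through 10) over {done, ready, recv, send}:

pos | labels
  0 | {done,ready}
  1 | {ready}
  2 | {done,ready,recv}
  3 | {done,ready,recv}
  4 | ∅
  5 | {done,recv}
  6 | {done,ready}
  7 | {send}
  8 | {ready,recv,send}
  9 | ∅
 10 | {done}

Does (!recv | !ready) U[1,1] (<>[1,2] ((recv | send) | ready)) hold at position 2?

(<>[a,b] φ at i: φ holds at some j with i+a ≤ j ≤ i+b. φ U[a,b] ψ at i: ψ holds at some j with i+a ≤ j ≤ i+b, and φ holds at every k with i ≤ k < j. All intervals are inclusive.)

Does not hold

Need some j in [3,3] with <>[1,2] ((recv | send) | ready), and (!recv | !ready) at every k in [2,j-1].
  j=3: <>[1,2] ((recv | send) | ready) holds, but (!recv | !ready) fails at k=2 → not this j.
No j in the window works → until fails.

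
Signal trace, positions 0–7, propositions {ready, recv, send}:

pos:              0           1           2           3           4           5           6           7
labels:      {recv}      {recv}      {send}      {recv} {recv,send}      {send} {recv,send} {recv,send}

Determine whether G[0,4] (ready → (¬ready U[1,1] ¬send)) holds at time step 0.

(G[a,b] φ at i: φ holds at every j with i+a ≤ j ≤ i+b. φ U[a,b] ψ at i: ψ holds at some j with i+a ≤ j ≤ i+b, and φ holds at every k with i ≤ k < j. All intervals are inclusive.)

Yes

Check (ready → (¬ready U[1,1] ¬send)) at every j in [0,4]:
  j=0: antecedent false → ✓
  j=1: antecedent false → ✓
  j=2: antecedent false → ✓
  j=3: antecedent false → ✓
  j=4: antecedent false → ✓
All positions satisfy it → formula holds.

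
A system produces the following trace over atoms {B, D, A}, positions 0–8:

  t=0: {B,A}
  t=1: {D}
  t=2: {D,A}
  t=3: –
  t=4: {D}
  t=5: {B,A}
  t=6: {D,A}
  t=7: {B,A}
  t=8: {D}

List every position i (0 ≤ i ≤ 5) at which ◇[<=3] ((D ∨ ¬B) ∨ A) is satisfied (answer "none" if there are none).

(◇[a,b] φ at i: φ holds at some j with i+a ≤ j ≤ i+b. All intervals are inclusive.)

0, 1, 2, 3, 4, 5

Evaluate at each i in [0,5]:
  i=0: ✓ (witness j=0)
  i=1: ✓ (witness j=1)
  i=2: ✓ (witness j=2)
  i=3: ✓ (witness j=3)
  i=4: ✓ (witness j=4)
  i=5: ✓ (witness j=5)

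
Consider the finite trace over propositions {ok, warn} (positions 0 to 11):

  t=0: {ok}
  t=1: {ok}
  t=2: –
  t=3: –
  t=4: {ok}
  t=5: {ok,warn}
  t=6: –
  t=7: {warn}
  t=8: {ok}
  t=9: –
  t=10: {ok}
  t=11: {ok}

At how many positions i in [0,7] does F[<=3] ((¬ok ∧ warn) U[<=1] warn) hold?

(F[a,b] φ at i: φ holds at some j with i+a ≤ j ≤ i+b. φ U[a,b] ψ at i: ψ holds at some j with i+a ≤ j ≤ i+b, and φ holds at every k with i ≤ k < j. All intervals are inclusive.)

Evaluate at each i in [0,7]:
  i=0: ✗ (none in [0,3])
  i=1: ✗ (none in [1,4])
  i=2: ✓ (witness j=5)
  i=3: ✓ (witness j=5)
  i=4: ✓ (witness j=5)
  i=5: ✓ (witness j=5)
  i=6: ✓ (witness j=7)
  i=7: ✓ (witness j=7)
Positions where it holds: {2, 3, 4, 5, 6, 7} → 6.

6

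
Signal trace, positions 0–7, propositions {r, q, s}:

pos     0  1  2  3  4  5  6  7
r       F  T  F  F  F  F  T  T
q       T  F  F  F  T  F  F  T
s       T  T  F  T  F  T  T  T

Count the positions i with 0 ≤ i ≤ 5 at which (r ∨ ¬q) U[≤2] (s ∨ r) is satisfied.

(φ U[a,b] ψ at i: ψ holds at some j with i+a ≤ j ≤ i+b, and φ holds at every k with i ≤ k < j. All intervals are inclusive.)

5

Evaluate at each i in [0,5]:
  i=0: ✓ (rhs at j=0)
  i=1: ✓ (rhs at j=1)
  i=2: ✓ (rhs at j=3; lhs holds on [2,2])
  i=3: ✓ (rhs at j=3)
  i=4: ✗ (lhs fails at k=4 before rhs at j=5)
  i=5: ✓ (rhs at j=5)
Positions where it holds: {0, 1, 2, 3, 5} → 5.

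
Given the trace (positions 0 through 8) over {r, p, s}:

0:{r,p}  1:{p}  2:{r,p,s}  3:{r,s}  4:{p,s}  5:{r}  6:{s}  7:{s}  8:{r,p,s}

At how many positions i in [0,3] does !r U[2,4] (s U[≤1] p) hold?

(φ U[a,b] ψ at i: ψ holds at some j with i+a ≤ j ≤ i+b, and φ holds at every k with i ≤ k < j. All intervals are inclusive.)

Evaluate at each i in [0,3]:
  i=0: ✗ (lhs fails at k=0 before rhs at j=2)
  i=1: ✗ (lhs fails at k=2 before rhs at j=3)
  i=2: ✗ (lhs fails at k=2 before rhs at j=4)
  i=3: ✗ (lhs fails at k=3 before rhs at j=7)
Positions where it holds: {} → 0.

0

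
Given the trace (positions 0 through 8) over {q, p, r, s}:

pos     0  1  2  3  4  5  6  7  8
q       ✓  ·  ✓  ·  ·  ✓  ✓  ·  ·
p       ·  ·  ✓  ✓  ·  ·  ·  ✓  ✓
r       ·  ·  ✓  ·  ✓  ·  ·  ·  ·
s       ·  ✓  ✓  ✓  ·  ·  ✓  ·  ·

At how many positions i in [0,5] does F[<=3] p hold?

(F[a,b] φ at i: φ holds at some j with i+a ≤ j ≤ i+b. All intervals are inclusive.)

6

Evaluate at each i in [0,5]:
  i=0: ✓ (witness j=2)
  i=1: ✓ (witness j=2)
  i=2: ✓ (witness j=2)
  i=3: ✓ (witness j=3)
  i=4: ✓ (witness j=7)
  i=5: ✓ (witness j=7)
Positions where it holds: {0, 1, 2, 3, 4, 5} → 6.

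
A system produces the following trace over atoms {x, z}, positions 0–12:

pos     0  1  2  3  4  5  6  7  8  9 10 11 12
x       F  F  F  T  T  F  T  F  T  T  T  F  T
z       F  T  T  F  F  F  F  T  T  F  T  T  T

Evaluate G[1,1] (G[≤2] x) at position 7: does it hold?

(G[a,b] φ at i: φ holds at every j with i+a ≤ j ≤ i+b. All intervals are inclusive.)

Check G[≤2] x at every j in [8,8]:
  j=8: holds on [8,10]
All positions satisfy it → formula holds.

Yes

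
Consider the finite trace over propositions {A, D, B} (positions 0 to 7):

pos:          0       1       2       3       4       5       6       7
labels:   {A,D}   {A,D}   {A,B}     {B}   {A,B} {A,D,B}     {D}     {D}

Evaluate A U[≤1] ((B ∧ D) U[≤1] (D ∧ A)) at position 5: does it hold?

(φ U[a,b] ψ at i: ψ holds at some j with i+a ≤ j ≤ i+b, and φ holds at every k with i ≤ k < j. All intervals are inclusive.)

Need some j in [5,6] with ((B ∧ D) U[≤1] (D ∧ A)), and A at every k in [5,j-1].
  j=5: ((B ∧ D) U[≤1] (D ∧ A)) holds; no prefix to check → satisfied.

Yes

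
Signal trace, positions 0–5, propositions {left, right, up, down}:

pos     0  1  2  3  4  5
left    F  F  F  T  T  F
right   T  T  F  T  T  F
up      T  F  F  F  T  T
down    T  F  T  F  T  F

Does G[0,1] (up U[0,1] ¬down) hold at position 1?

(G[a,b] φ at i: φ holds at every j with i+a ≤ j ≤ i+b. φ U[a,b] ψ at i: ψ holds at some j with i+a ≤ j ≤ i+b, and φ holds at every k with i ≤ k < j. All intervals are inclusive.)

Check (up U[0,1] ¬down) at every j in [1,2]:
  j=1: holds
  j=2: fails
Fails at j=2 → formula fails.

No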